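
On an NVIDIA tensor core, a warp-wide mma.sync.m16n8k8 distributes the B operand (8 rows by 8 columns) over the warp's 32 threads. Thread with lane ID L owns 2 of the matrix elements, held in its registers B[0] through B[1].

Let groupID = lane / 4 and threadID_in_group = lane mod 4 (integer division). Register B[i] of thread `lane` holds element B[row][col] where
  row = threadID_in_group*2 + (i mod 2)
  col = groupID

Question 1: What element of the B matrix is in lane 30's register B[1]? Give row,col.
lane 30=>30/4=7, 30 mod 4=2
i=1  r:2·2+1=>5  c:7

5,7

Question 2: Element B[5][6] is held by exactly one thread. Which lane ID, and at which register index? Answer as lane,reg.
c: 6->gid=6  r: 5->tid=2,i&1=1
L=6*4+2=26  i=1=1

26,1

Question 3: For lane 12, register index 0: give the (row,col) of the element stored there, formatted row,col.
lane 12⇒12/4=3, 12 mod 4=0
i=0  r:2·0+0⇒0  c:3

0,3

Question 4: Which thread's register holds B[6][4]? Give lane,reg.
c: 4->gid=4  r: 6->tid=3,i&1=0
L=4*4+3=19  i=0=0

19,0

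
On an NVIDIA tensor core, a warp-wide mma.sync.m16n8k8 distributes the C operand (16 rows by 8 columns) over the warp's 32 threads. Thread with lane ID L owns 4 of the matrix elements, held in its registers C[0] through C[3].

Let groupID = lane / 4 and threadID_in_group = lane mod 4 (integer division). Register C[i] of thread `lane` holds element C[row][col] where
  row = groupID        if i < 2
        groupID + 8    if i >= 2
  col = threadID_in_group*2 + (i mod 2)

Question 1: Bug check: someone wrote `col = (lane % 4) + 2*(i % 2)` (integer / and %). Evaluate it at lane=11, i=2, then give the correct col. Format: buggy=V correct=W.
`(lane % 4) + 2*(i % 2)`[11,2]->3
lane 11: gid=2 (11/4), tid=3 (11%4)
i=2: r=2+8=10, c=3*2+0=6
col: 3 vs 6

buggy=3 correct=6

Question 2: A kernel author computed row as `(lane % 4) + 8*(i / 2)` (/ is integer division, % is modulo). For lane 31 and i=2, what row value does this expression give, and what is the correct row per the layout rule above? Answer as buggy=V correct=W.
`(lane % 4) + 8*(i / 2)`[31,2]->11
L=31->g=31>>2=7, t=31&3=3
[2]->row 7+8=15  col 3·2+0=6
row: 11 vs 15

buggy=11 correct=15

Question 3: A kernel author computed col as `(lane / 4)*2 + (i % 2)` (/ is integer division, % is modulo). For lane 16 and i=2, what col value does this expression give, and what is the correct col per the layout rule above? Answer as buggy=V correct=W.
`(lane / 4)*2 + (i % 2)`[16,2]=>8
lane 16=>16/4=4, 16 mod 4=0
i=2  r:4+8=>12  c:2·0+0=>0
col: 8 vs 0

buggy=8 correct=0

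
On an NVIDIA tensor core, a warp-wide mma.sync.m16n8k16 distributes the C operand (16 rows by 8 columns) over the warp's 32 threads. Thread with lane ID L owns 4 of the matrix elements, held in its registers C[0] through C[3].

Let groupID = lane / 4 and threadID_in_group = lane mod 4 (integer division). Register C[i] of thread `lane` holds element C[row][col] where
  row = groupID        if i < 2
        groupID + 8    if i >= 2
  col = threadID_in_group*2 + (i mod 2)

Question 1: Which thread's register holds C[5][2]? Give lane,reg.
r=5→G=5,rhi=0  c=2→T=1,p=0
L=5*4+1=21  i=0*2+0=0

21,0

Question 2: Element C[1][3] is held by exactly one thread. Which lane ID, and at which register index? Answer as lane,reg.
5,1

r: 1->gid=1,r8=0  c: 3->tid=1,i&1=1
L=1*4+1=5  i=0*2+1=1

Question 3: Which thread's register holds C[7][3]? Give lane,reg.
r:7=>grp=7,rB=0  c:3=>tig=1,lo=1
L=7*4+1=29  i=0*2+1=1

29,1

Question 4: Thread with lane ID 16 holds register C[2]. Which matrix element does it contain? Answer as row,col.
12,0

lane 16->16/4=4, 16 mod 4=0
i=2  r:4+8->12  c:2·0+0->0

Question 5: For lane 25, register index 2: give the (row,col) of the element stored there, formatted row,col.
14,2

lane 25->25/4=6, 25 mod 4=1
i=2  r:6+8->14  c:2·1+0->2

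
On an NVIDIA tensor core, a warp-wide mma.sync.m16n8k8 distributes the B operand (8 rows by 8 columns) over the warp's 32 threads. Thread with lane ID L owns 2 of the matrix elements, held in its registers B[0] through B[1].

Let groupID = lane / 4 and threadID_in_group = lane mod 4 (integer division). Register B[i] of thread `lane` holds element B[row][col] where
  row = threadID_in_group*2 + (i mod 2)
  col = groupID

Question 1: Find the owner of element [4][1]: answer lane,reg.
6,0

c=1→G=1  r=4→T=2,p=0
L=1*4+2=6  i=0=0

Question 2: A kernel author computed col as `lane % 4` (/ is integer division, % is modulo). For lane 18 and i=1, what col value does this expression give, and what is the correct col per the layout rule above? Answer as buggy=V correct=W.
buggy=2 correct=4

`lane % 4`[18,1]=>2
18: grp=4,tig=2
[1] (2*2+1,4) = (5,4)
col: 2 vs 4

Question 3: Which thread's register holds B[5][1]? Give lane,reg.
6,1

c=1⇒gr=1  r=5⇒th=2,odd=1
L=1*4+2=6  i=1=1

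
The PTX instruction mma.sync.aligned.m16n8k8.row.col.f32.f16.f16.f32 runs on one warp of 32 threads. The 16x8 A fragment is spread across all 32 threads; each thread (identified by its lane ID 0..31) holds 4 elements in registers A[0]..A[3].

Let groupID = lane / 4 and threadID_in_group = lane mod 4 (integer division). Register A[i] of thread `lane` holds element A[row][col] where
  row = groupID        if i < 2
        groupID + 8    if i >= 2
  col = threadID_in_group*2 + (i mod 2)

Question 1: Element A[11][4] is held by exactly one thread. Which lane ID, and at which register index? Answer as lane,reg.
14,2

r=11→G=3,rhi=1  c=4→T=2,p=0
L=3*4+2=14  i=1*2+0=2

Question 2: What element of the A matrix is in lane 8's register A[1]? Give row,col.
lane 8->8/4=2, 8 mod 4=0
i=1  r:2+0->2  c:2·0+1->1

2,1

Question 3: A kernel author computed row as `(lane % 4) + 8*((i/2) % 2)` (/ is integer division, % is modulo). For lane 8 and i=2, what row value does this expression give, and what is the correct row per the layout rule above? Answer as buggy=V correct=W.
buggy=8 correct=10

`(lane % 4) + 8*((i/2) % 2)`[8,2]->8
L=8->gid=8>>2=2, tid=8&3=0
[2]->row 2+8=10  col 0·2+0=0
row: 8 vs 10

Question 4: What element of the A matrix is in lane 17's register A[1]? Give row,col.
L=17⇒gr=17>>2=4, th=17&3=1
[1]⇒row 4+0=4  col 1·2+1=3

4,3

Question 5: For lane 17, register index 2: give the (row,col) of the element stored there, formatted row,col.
12,2

lane 17->17/4=4, 17 mod 4=1
i=2  r:4+8->12  c:2·1+0->2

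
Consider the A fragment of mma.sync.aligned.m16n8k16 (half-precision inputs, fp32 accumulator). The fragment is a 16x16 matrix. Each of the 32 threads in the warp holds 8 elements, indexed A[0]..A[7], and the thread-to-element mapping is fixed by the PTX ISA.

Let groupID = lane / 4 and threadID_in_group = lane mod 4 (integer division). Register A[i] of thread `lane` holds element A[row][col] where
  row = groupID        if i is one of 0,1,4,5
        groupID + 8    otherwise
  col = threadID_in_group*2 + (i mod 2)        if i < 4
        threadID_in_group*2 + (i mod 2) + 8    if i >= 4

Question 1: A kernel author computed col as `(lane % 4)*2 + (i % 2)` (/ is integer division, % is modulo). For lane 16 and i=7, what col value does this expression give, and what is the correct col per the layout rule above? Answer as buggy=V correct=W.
`(lane % 4)*2 + (i % 2)`[16,7]→1
L=16→G=16>>2=4, T=16&3=0
[7]→row 4+8=12  col 0·2+1+8=9
col: 1 vs 9

buggy=1 correct=9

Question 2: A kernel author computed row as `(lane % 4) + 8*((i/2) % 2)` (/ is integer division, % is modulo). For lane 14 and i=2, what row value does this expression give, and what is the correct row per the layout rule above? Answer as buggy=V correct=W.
`(lane % 4) + 8*((i/2) % 2)`[14,2]->10
lane 14->14/4=3, 14 mod 4=2
i=2  r:3+8->11  c:2·2+0+0->4
row: 10 vs 11

buggy=10 correct=11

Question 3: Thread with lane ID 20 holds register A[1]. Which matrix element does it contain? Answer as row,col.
5,1

lane 20: gr=5 (20/4), th=0 (20%4)
i=1: r=5+0=5, c=0*2+1+0=1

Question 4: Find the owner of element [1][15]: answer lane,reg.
r=1⇒gr=1,Rb=0  c=15⇒Cb=1,th=3,odd=1
L=1*4+3=7  i=1*4+0*2+1=5

7,5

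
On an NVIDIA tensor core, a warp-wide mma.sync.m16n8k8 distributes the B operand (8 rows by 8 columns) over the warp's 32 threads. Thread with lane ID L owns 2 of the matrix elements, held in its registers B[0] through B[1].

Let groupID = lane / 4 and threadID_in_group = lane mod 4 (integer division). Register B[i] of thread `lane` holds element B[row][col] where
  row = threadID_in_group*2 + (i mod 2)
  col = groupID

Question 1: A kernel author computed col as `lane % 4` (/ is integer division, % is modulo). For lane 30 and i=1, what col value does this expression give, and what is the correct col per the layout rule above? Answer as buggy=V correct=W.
buggy=2 correct=7

`lane % 4`[30,1]=>2
30: grp=7,tig=2
[1] (2*2+1,7) = (5,7)
col: 2 vs 7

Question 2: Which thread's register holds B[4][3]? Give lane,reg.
c=3→G=3  r=4→T=2,p=0
L=3*4+2=14  i=0=0

14,0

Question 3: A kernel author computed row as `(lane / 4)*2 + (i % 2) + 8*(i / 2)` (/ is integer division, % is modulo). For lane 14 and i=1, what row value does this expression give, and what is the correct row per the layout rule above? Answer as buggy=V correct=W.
`(lane / 4)*2 + (i % 2) + 8*(i / 2)`[14,1]->7
L=14->gid=14>>2=3, tid=14&3=2
[1]->row 2·2+1=5  col gid=3
row: 7 vs 5

buggy=7 correct=5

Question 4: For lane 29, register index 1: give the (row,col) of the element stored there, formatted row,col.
lane 29: g=7 (29/4), t=1 (29%4)
i=1: r=1*2+1=3, c=g=7

3,7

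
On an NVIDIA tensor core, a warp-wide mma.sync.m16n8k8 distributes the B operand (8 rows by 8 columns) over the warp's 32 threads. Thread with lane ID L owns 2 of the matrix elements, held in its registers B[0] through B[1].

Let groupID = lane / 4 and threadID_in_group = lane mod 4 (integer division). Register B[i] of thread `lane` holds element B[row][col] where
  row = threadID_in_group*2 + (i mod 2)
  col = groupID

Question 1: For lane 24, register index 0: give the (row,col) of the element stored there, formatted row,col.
L=24⇒gr=24>>2=6, th=24&3=0
[0]⇒row 0·2+0=0  col gr=6

0,6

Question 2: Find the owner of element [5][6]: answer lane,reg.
26,1

c=6->g=6  r=5->t=2,b0=1
L=6*4+2=26  i=1=1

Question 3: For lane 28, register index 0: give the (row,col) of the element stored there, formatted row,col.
lane 28: gr=7 (28/4), th=0 (28%4)
i=0: r=0*2+0=0, c=gr=7

0,7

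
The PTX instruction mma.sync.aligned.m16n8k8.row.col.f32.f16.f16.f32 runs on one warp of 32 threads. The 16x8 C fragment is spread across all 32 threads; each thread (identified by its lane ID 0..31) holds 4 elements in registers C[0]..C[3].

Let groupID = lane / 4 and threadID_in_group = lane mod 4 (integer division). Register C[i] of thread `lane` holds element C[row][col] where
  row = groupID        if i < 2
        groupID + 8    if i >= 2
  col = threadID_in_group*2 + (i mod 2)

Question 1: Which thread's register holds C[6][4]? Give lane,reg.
r=6⇒gr=6,Rb=0  c=4⇒th=2,odd=0
L=6*4+2=26  i=0*2+0=0

26,0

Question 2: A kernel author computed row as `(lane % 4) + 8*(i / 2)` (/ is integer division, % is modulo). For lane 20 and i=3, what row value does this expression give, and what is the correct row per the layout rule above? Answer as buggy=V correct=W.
`(lane % 4) + 8*(i / 2)`[20,3]=>8
lane 20=>20/4=5, 20 mod 4=0
i=3  r:5+8=>13  c:2·0+1=>1
row: 8 vs 13

buggy=8 correct=13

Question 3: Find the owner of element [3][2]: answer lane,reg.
r=3→G=3,rhi=0  c=2→T=1,p=0
L=3*4+1=13  i=0*2+0=0

13,0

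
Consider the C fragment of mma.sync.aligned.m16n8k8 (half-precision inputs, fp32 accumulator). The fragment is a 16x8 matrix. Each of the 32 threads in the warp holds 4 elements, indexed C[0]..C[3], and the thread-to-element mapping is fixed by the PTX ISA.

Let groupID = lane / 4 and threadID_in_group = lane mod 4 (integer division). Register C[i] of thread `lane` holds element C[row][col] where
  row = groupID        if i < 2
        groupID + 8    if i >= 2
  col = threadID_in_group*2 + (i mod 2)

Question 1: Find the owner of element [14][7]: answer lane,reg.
r=14→G=6,rhi=1  c=7→T=3,p=1
L=6*4+3=27  i=1*2+1=3

27,3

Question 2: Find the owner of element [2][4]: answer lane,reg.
10,0

r=2→G=2,rhi=0  c=4→T=2,p=0
L=2*4+2=10  i=0*2+0=0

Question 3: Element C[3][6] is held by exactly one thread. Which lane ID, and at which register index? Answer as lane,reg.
r=3->g=3,rb=0  c=6->t=3,b0=0
L=3*4+3=15  i=0*2+0=0

15,0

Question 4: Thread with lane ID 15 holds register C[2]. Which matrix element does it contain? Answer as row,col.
11,6

L=15→G=15>>2=3, T=15&3=3
[2]→row 3+8=11  col 3·2+0=6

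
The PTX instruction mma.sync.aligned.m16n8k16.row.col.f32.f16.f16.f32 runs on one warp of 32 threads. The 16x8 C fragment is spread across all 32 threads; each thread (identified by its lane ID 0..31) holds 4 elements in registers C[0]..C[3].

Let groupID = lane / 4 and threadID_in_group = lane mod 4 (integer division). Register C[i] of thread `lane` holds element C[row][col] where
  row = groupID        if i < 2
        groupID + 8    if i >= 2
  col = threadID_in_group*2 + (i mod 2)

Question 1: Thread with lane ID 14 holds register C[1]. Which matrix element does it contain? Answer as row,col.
3,5

14: gr=3,th=2
[1] (3+0,2*2+1) = (3,5)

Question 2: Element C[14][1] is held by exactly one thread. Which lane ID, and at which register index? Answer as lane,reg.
24,3

r:14=>grp=6,rB=1  c:1=>tig=0,lo=1
L=6*4+0=24  i=1*2+1=3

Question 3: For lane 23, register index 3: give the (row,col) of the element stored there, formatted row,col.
13,7

lane 23->23/4=5, 23 mod 4=3
i=3  r:5+8->13  c:2·3+1->7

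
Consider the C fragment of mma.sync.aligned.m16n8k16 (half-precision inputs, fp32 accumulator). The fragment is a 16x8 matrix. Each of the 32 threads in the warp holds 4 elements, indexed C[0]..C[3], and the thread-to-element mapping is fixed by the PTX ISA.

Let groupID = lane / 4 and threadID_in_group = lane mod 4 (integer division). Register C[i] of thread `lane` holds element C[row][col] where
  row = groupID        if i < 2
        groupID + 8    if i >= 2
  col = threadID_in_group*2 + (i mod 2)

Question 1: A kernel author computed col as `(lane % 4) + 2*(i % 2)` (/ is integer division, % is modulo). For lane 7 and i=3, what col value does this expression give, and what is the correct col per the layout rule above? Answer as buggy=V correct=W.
buggy=5 correct=7

`(lane % 4) + 2*(i % 2)`[7,3]->5
lane 7->7/4=1, 7 mod 4=3
i=3  r:1+8->9  c:2·3+1->7
col: 5 vs 7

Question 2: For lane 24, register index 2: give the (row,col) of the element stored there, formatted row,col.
14,0

lane 24⇒24/4=6, 24 mod 4=0
i=2  r:6+8⇒14  c:2·0+0⇒0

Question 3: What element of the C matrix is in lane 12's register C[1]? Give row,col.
L=12=>grp=12>>2=3, tig=12&3=0
[1]=>row 3+0=3  col 0·2+1=1

3,1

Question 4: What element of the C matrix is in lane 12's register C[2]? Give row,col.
11,0

L=12→G=12>>2=3, T=12&3=0
[2]→row 3+8=11  col 0·2+0=0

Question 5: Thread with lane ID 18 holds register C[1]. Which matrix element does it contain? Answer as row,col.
lane 18->18/4=4, 18 mod 4=2
i=1  r:4+0->4  c:2·2+1->5

4,5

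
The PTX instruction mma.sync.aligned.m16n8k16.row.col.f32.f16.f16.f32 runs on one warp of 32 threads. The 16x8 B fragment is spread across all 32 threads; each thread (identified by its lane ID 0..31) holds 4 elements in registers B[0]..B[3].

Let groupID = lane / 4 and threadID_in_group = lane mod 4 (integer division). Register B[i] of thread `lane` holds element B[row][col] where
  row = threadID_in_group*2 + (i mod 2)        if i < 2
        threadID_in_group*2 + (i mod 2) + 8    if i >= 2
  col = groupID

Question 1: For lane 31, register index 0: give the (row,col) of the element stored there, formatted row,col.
lane 31: G=7 (31/4), T=3 (31%4)
i=0: r=3*2+0+0=6, c=G=7

6,7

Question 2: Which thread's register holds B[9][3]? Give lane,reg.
c=3→G=3  r=9→rhi=1,T=0,p=1
L=3*4+0=12  i=1*2+1=3

12,3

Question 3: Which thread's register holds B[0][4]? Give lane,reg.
16,0

c=4→G=4  r=0→rhi=0,T=0,p=0
L=4*4+0=16  i=0*2+0=0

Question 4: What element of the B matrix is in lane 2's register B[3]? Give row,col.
13,0

L=2→G=2>>2=0, T=2&3=2
[3]→row 2·2+1+8=13  col G=0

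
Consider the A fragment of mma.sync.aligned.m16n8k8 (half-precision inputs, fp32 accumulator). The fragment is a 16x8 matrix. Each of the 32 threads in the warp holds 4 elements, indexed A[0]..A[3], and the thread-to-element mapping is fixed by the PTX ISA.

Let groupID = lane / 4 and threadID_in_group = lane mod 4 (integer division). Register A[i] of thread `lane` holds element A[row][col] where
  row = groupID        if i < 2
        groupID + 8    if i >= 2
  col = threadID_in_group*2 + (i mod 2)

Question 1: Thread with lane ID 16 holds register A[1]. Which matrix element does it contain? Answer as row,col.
4,1

16: gid=4,tid=0
[1] (4+0,0*2+1) = (4,1)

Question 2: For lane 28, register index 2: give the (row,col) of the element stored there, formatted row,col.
15,0

lane 28=>28/4=7, 28 mod 4=0
i=2  r:7+8=>15  c:2·0+0=>0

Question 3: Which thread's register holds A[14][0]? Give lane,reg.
24,2

r=14->g=6,rb=1  c=0->t=0,b0=0
L=6*4+0=24  i=1*2+0=2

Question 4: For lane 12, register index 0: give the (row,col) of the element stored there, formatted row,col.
12: g=3,t=0
[0] (3+0,0*2+0) = (3,0)

3,0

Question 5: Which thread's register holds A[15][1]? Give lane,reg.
28,3

r:15=>grp=7,rB=1  c:1=>tig=0,lo=1
L=7*4+0=28  i=1*2+1=3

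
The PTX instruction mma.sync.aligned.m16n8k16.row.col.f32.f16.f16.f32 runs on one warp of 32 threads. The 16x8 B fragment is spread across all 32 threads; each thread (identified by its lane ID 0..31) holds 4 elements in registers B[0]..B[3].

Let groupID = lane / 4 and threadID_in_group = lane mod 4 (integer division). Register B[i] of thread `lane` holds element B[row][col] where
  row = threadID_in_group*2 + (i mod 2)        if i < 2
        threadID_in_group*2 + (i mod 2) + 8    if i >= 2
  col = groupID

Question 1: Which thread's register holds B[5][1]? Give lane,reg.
c=1→G=1  r=5→rhi=0,T=2,p=1
L=1*4+2=6  i=0*2+1=1

6,1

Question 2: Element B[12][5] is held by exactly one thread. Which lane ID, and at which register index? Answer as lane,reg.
22,2

c: 5->gid=5  r: 12->r8=1,tid=2,i&1=0
L=5*4+2=22  i=1*2+0=2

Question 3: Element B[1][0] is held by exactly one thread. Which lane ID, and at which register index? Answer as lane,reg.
0,1

c=0→G=0  r=1→rhi=0,T=0,p=1
L=0*4+0=0  i=0*2+1=1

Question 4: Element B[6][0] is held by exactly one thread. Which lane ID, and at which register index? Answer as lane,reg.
c:0=>grp=0  r:6=>rB=0,tig=3,lo=0
L=0*4+3=3  i=0*2+0=0

3,0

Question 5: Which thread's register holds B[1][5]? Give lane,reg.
c:5=>grp=5  r:1=>rB=0,tig=0,lo=1
L=5*4+0=20  i=0*2+1=1

20,1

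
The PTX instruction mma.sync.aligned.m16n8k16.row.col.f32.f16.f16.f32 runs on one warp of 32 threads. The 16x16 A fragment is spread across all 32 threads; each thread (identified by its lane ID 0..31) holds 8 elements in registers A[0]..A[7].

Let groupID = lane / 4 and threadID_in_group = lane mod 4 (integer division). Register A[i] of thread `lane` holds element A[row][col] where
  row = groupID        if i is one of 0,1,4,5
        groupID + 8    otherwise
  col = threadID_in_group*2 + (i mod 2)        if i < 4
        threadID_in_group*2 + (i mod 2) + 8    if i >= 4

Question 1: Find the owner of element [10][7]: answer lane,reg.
r=10→G=2,rhi=1  c=7→chi=0,T=3,p=1
L=2*4+3=11  i=0*4+1*2+1=3

11,3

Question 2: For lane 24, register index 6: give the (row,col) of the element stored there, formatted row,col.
14,8

lane 24->24/4=6, 24 mod 4=0
i=6  r:6+8->14  c:2·0+0+8->8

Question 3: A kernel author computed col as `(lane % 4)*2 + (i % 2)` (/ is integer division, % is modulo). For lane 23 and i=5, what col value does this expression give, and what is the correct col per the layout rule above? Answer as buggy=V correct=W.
buggy=7 correct=15

`(lane % 4)*2 + (i % 2)`[23,5]->7
lane 23->23/4=5, 23 mod 4=3
i=5  r:5+0->5  c:2·3+1+8->15
col: 7 vs 15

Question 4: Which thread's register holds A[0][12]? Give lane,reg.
2,4

r=0->g=0,rb=0  c=12->cb=1,t=2,b0=0
L=0*4+2=2  i=1*4+0*2+0=4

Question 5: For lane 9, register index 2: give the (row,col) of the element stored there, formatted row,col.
10,2

L=9->gid=9>>2=2, tid=9&3=1
[2]->row 2+8=10  col 1·2+0+0=2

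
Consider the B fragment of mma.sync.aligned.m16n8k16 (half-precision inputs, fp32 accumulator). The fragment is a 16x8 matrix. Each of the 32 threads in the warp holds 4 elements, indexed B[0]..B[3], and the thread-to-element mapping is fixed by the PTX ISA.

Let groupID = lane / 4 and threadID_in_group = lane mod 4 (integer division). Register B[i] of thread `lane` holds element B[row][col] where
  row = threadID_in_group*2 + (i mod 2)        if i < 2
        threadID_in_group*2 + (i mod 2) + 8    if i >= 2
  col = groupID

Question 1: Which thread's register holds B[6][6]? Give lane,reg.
c=6->g=6  r=6->rb=0,t=3,b0=0
L=6*4+3=27  i=0*2+0=0

27,0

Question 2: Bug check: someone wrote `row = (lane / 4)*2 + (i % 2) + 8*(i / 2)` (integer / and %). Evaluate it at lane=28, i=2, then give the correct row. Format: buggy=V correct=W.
buggy=22 correct=8

`(lane / 4)*2 + (i % 2) + 8*(i / 2)`[28,2]=>22
L=28=>grp=28>>2=7, tig=28&3=0
[2]=>row 0·2+0+8=8  col grp=7
row: 22 vs 8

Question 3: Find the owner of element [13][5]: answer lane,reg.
c:5=>grp=5  r:13=>rB=1,tig=2,lo=1
L=5*4+2=22  i=1*2+1=3

22,3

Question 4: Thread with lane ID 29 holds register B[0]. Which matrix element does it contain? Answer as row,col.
2,7

29: g=7,t=1
[0] (1*2+0+0,7) = (2,7)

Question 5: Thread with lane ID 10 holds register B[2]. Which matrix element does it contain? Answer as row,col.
12,2

lane 10: G=2 (10/4), T=2 (10%4)
i=2: r=2*2+0+8=12, c=G=2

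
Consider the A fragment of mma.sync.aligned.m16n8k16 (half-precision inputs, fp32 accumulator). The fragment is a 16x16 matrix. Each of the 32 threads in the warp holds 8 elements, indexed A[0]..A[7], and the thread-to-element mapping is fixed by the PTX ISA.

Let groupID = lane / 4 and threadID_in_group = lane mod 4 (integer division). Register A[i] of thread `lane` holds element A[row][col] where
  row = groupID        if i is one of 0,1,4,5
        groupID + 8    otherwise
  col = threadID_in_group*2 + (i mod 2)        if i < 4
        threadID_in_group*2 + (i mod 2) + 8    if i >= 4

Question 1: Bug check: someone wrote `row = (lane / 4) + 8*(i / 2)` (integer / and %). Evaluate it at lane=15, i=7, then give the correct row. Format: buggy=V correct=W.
buggy=27 correct=11

`(lane / 4) + 8*(i / 2)`[15,7]=>27
lane 15: grp=3 (15/4), tig=3 (15%4)
i=7: r=3+8=11, c=3*2+1+8=15
row: 27 vs 11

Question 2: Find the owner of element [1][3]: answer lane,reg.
5,1

r=1->g=1,rb=0  c=3->cb=0,t=1,b0=1
L=1*4+1=5  i=0*4+0*2+1=1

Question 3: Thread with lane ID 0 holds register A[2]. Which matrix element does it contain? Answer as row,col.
8,0

lane 0->0/4=0, 0 mod 4=0
i=2  r:0+8->8  c:2·0+0+0->0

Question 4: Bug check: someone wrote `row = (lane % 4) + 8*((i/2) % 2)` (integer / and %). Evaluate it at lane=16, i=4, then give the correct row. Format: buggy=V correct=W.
buggy=0 correct=4

`(lane % 4) + 8*((i/2) % 2)`[16,4]⇒0
16: gr=4,th=0
[4] (4+0,0*2+0+8) = (4,8)
row: 0 vs 4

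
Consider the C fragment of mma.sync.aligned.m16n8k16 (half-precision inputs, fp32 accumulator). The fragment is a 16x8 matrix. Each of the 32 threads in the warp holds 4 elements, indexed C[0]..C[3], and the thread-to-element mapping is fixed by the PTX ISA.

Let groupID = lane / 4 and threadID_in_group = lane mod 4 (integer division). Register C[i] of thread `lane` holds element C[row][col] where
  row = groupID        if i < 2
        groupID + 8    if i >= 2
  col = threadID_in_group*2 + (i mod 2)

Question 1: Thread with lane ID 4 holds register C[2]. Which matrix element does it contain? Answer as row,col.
9,0

L=4->gid=4>>2=1, tid=4&3=0
[2]->row 1+8=9  col 0·2+0=0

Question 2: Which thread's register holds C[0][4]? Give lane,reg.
r=0→G=0,rhi=0  c=4→T=2,p=0
L=0*4+2=2  i=0*2+0=0

2,0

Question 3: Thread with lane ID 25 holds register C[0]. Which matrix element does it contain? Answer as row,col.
6,2

lane 25→25/4=6, 25 mod 4=1
i=0  r:6+0→6  c:2·1+0→2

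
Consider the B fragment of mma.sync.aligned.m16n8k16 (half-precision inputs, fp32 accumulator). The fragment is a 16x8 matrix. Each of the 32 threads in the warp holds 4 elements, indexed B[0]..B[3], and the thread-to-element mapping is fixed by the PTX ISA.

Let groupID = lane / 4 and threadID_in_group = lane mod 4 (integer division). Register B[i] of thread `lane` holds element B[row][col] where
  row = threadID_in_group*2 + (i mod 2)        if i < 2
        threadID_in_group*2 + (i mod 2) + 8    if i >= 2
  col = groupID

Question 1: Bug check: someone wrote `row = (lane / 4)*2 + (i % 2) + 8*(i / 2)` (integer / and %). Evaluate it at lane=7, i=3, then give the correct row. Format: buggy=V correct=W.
buggy=11 correct=15

`(lane / 4)*2 + (i % 2) + 8*(i / 2)`[7,3]=>11
7: grp=1,tig=3
[3] (3*2+1+8,1) = (15,1)
row: 11 vs 15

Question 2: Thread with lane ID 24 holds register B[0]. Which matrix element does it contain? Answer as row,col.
0,6

lane 24: gr=6 (24/4), th=0 (24%4)
i=0: r=0*2+0+0=0, c=gr=6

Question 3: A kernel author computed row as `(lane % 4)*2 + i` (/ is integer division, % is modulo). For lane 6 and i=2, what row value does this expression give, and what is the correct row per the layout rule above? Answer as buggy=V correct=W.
buggy=6 correct=12

`(lane % 4)*2 + i`[6,2]->6
L=6->g=6>>2=1, t=6&3=2
[2]->row 2·2+0+8=12  col g=1
row: 6 vs 12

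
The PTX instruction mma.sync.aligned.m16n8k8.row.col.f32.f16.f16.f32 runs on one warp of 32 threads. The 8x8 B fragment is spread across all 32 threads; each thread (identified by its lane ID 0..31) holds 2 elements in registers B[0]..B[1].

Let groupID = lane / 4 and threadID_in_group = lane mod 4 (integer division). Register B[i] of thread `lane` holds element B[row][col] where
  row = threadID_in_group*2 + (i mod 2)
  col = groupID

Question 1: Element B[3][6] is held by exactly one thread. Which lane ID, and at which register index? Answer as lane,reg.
25,1

c:6=>grp=6  r:3=>tig=1,lo=1
L=6*4+1=25  i=1=1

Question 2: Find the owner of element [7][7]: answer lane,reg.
31,1

c=7⇒gr=7  r=7⇒th=3,odd=1
L=7*4+3=31  i=1=1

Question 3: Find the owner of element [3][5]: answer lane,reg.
c: 5->gid=5  r: 3->tid=1,i&1=1
L=5*4+1=21  i=1=1

21,1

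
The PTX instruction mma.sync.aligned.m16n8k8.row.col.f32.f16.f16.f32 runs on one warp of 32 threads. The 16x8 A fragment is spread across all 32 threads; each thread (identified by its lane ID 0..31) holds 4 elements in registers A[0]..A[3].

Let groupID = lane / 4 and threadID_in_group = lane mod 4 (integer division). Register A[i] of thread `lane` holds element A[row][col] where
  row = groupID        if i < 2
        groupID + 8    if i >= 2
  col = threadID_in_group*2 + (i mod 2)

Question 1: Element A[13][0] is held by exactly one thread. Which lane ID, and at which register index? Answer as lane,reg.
20,2

r=13->g=5,rb=1  c=0->t=0,b0=0
L=5*4+0=20  i=1*2+0=2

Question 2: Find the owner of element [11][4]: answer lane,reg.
r=11->g=3,rb=1  c=4->t=2,b0=0
L=3*4+2=14  i=1*2+0=2

14,2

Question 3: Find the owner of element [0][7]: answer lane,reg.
r=0⇒gr=0,Rb=0  c=7⇒th=3,odd=1
L=0*4+3=3  i=0*2+1=1

3,1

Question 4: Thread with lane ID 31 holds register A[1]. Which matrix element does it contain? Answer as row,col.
lane 31: gr=7 (31/4), th=3 (31%4)
i=1: r=7+0=7, c=3*2+1=7

7,7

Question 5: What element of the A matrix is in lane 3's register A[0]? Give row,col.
L=3=>grp=3>>2=0, tig=3&3=3
[0]=>row 0+0=0  col 3·2+0=6

0,6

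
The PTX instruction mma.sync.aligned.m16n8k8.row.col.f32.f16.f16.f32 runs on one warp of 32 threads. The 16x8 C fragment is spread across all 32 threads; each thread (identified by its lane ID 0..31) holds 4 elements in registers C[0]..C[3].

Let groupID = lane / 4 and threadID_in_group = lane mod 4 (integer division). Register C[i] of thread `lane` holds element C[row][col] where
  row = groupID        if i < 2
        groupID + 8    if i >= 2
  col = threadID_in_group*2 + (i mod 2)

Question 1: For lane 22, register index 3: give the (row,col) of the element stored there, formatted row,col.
lane 22->22/4=5, 22 mod 4=2
i=3  r:5+8->13  c:2·2+1->5

13,5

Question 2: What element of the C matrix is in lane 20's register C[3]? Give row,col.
13,1

lane 20->20/4=5, 20 mod 4=0
i=3  r:5+8->13  c:2·0+1->1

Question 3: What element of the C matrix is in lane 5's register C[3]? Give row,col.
lane 5: G=1 (5/4), T=1 (5%4)
i=3: r=1+8=9, c=1*2+1=3

9,3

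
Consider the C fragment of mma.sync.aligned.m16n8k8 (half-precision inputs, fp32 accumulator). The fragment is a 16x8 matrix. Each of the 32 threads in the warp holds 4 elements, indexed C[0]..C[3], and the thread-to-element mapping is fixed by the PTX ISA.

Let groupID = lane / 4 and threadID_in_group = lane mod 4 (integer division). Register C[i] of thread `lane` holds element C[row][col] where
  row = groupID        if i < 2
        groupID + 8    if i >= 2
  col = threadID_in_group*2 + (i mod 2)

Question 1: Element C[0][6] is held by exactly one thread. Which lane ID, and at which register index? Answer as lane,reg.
3,0

r: 0->gid=0,r8=0  c: 6->tid=3,i&1=0
L=0*4+3=3  i=0*2+0=0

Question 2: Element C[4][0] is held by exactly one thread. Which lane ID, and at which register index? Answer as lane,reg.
r=4->g=4,rb=0  c=0->t=0,b0=0
L=4*4+0=16  i=0*2+0=0

16,0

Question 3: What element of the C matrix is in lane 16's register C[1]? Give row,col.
4,1

lane 16->16/4=4, 16 mod 4=0
i=1  r:4+0->4  c:2·0+1->1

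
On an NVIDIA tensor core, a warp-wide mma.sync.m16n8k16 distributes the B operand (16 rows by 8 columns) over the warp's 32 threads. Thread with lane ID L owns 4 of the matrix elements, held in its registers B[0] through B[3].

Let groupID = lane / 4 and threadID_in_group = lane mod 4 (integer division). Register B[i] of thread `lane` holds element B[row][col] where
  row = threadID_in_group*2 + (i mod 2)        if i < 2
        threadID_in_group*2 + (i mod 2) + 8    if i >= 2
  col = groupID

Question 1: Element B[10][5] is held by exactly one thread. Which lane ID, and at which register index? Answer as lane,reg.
c=5→G=5  r=10→rhi=1,T=1,p=0
L=5*4+1=21  i=1*2+0=2

21,2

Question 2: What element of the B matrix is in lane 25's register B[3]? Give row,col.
11,6

25: grp=6,tig=1
[3] (1*2+1+8,6) = (11,6)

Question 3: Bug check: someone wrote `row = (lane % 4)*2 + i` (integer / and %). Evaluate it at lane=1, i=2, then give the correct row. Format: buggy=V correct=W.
buggy=4 correct=10

`(lane % 4)*2 + i`[1,2]⇒4
1: gr=0,th=1
[2] (1*2+0+8,0) = (10,0)
row: 4 vs 10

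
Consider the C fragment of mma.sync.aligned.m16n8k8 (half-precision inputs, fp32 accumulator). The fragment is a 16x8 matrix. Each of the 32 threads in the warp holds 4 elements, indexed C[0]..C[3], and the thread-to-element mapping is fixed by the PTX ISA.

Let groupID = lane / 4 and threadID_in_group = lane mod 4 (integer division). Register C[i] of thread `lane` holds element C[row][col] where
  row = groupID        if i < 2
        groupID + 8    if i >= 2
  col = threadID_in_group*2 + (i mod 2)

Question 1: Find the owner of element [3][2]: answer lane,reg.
r: 3->gid=3,r8=0  c: 2->tid=1,i&1=0
L=3*4+1=13  i=0*2+0=0

13,0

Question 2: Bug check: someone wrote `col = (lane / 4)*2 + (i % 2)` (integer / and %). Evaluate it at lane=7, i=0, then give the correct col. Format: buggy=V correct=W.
`(lane / 4)*2 + (i % 2)`[7,0]->2
7: gid=1,tid=3
[0] (1+0,3*2+0) = (1,6)
col: 2 vs 6

buggy=2 correct=6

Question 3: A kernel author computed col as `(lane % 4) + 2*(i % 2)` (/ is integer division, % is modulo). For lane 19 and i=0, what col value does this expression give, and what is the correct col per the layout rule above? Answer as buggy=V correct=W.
buggy=3 correct=6

`(lane % 4) + 2*(i % 2)`[19,0]⇒3
L=19⇒gr=19>>2=4, th=19&3=3
[0]⇒row 4+0=4  col 3·2+0=6
col: 3 vs 6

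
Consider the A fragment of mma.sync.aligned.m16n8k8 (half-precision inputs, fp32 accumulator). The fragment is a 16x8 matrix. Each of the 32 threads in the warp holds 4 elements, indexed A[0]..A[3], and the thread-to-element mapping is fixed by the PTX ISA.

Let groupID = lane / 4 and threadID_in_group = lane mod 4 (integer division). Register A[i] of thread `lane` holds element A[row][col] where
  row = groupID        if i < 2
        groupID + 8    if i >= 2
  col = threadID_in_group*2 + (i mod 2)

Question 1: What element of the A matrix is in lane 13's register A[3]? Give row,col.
lane 13: gr=3 (13/4), th=1 (13%4)
i=3: r=3+8=11, c=1*2+1=3

11,3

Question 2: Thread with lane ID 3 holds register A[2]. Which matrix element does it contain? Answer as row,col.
3: G=0,T=3
[2] (0+8,3*2+0) = (8,6)

8,6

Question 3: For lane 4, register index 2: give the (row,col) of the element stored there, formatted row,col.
lane 4→4/4=1, 4 mod 4=0
i=2  r:1+8→9  c:2·0+0→0

9,0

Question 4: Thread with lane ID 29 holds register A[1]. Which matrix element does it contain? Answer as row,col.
29: G=7,T=1
[1] (7+0,1*2+1) = (7,3)

7,3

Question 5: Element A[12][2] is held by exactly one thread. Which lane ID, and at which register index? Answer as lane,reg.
r: 12->gid=4,r8=1  c: 2->tid=1,i&1=0
L=4*4+1=17  i=1*2+0=2

17,2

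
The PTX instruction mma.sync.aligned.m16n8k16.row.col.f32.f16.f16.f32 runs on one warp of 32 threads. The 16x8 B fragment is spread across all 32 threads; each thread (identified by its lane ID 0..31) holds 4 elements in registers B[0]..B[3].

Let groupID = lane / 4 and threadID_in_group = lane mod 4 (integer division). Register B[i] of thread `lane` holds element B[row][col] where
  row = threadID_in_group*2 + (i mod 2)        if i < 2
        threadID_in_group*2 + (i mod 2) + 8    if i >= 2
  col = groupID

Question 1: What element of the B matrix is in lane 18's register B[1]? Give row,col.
L=18=>grp=18>>2=4, tig=18&3=2
[1]=>row 2·2+1+0=5  col grp=4

5,4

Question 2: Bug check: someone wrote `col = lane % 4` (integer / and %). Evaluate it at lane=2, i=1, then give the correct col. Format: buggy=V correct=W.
buggy=2 correct=0

`lane % 4`[2,1]=>2
2: grp=0,tig=2
[1] (2*2+1+0,0) = (5,0)
col: 2 vs 0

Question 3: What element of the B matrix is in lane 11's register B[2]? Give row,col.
lane 11⇒11/4=2, 11 mod 4=3
i=2  r:2·3+0+8⇒14  c:2

14,2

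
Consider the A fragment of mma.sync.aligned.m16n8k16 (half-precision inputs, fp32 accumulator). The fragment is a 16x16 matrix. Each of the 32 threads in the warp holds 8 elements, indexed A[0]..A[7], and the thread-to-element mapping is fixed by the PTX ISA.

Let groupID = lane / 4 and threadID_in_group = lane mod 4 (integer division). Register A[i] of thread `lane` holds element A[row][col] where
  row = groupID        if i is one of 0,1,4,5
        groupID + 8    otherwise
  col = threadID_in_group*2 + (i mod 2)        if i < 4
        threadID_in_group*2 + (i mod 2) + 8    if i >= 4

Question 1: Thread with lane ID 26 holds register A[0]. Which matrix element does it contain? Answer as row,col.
26: gid=6,tid=2
[0] (6+0,2*2+0+0) = (6,4)

6,4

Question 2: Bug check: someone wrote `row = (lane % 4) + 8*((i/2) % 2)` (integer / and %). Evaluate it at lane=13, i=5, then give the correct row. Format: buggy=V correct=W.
buggy=1 correct=3

`(lane % 4) + 8*((i/2) % 2)`[13,5]->1
13: g=3,t=1
[5] (3+0,1*2+1+8) = (3,11)
row: 1 vs 3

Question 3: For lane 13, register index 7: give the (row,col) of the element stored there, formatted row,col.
lane 13: gid=3 (13/4), tid=1 (13%4)
i=7: r=3+8=11, c=1*2+1+8=11

11,11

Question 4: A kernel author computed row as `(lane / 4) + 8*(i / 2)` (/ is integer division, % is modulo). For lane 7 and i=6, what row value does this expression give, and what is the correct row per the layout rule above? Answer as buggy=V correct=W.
buggy=25 correct=9

`(lane / 4) + 8*(i / 2)`[7,6]=>25
7: grp=1,tig=3
[6] (1+8,3*2+0+8) = (9,14)
row: 25 vs 9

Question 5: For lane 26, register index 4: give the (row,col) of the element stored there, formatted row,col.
6,12

lane 26: grp=6 (26/4), tig=2 (26%4)
i=4: r=6+0=6, c=2*2+0+8=12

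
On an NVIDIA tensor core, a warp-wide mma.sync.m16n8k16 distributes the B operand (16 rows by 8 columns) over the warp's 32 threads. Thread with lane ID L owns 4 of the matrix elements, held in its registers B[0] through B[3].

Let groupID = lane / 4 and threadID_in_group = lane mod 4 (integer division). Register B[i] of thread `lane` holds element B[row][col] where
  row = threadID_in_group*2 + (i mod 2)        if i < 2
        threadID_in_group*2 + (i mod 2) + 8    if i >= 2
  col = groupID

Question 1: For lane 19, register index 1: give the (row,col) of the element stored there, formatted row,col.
7,4

19: gr=4,th=3
[1] (3*2+1+0,4) = (7,4)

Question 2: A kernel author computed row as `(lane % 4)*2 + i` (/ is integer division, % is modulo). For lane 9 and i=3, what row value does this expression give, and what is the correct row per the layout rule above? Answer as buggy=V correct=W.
buggy=5 correct=11

`(lane % 4)*2 + i`[9,3]→5
lane 9: G=2 (9/4), T=1 (9%4)
i=3: r=1*2+1+8=11, c=G=2
row: 5 vs 11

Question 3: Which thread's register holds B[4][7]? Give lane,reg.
c: 7->gid=7  r: 4->r8=0,tid=2,i&1=0
L=7*4+2=30  i=0*2+0=0

30,0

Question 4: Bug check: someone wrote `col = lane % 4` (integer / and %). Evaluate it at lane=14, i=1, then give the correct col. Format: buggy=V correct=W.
buggy=2 correct=3

`lane % 4`[14,1]->2
L=14->g=14>>2=3, t=14&3=2
[1]->row 2·2+1+0=5  col g=3
col: 2 vs 3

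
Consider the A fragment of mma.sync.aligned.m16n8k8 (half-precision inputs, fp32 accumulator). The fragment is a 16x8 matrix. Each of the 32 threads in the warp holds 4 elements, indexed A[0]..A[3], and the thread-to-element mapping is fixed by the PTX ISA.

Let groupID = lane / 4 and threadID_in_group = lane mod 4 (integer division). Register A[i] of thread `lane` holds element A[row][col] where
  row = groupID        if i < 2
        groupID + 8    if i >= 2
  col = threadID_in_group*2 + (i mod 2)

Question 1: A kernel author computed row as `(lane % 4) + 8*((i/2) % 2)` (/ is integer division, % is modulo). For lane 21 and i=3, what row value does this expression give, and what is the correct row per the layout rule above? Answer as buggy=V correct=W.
buggy=9 correct=13

`(lane % 4) + 8*((i/2) % 2)`[21,3]⇒9
lane 21: gr=5 (21/4), th=1 (21%4)
i=3: r=5+8=13, c=1*2+1=3
row: 9 vs 13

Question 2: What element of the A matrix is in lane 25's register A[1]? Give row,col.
6,3

L=25⇒gr=25>>2=6, th=25&3=1
[1]⇒row 6+0=6  col 1·2+1=3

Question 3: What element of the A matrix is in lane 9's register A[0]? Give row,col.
L=9⇒gr=9>>2=2, th=9&3=1
[0]⇒row 2+0=2  col 1·2+0=2

2,2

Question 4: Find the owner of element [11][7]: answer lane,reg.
r: 11->gid=3,r8=1  c: 7->tid=3,i&1=1
L=3*4+3=15  i=1*2+1=3

15,3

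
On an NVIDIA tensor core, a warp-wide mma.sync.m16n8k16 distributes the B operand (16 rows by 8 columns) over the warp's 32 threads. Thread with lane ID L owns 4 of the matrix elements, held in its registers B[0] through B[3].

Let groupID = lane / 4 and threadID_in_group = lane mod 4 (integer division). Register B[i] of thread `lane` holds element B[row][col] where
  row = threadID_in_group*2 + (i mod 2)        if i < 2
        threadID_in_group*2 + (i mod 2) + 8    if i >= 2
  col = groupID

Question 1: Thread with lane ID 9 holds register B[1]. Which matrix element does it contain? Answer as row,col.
9: gid=2,tid=1
[1] (1*2+1+0,2) = (3,2)

3,2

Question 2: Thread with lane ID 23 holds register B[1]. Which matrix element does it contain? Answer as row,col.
7,5

lane 23: G=5 (23/4), T=3 (23%4)
i=1: r=3*2+1+0=7, c=G=5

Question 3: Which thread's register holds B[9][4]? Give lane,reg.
16,3

c=4→G=4  r=9→rhi=1,T=0,p=1
L=4*4+0=16  i=1*2+1=3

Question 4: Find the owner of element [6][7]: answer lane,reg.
c=7->g=7  r=6->rb=0,t=3,b0=0
L=7*4+3=31  i=0*2+0=0

31,0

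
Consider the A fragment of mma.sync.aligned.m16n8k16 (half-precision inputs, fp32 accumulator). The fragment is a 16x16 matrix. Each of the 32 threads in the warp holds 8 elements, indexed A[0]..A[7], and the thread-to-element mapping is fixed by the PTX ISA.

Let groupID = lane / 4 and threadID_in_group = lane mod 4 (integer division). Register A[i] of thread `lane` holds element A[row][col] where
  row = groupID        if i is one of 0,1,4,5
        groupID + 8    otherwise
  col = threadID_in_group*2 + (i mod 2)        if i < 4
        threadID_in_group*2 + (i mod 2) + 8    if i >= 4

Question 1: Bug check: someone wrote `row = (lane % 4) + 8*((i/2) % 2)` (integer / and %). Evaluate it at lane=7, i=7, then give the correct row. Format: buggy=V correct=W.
buggy=11 correct=9

`(lane % 4) + 8*((i/2) % 2)`[7,7]->11
lane 7: g=1 (7/4), t=3 (7%4)
i=7: r=1+8=9, c=3*2+1+8=15
row: 11 vs 9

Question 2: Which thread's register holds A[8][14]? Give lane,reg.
r=8⇒gr=0,Rb=1  c=14⇒Cb=1,th=3,odd=0
L=0*4+3=3  i=1*4+1*2+0=6

3,6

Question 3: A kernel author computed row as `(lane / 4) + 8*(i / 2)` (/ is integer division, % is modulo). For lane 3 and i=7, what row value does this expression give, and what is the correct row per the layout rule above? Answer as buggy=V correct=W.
buggy=24 correct=8

`(lane / 4) + 8*(i / 2)`[3,7]->24
lane 3->3/4=0, 3 mod 4=3
i=7  r:0+8->8  c:2·3+1+8->15
row: 24 vs 8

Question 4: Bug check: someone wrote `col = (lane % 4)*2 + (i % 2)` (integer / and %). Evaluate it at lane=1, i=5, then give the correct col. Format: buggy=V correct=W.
`(lane % 4)*2 + (i % 2)`[1,5]→3
lane 1→1/4=0, 1 mod 4=1
i=5  r:0+0→0  c:2·1+1+8→11
col: 3 vs 11

buggy=3 correct=11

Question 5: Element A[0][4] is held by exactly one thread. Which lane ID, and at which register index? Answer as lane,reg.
2,0

r=0⇒gr=0,Rb=0  c=4⇒Cb=0,th=2,odd=0
L=0*4+2=2  i=0*4+0*2+0=0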